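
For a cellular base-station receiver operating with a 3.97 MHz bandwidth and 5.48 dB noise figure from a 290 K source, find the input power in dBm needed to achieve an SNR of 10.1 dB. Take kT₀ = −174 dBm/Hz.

Sensitivity = −174 + 10 log₁₀(B) + NF + SNR_min
= −174 + 65.99 + 5.48 + 10.1
= −92.43 dBm → −92.4 dBm

−92.4 dBm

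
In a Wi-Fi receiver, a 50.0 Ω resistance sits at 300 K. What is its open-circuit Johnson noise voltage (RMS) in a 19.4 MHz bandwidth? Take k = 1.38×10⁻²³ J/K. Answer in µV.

4.01 µV

V_n = √(4kTRB)
4kTRB = 4 × 1.38×10⁻²³ × 300 × 5.00×10¹ × 1.94×10⁷ = 1.61×10⁻¹¹ V²
V_n = √(1.61×10⁻¹¹) = 4.01×10⁻⁶ V = 4.01 µV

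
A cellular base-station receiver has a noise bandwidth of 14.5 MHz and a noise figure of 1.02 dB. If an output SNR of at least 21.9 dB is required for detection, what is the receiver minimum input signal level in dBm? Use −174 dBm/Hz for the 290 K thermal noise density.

Sensitivity = −174 + 10 log₁₀(B) + NF + SNR_min
= −174 + 71.61 + 1.02 + 21.9
= −79.47 dBm → −79.5 dBm

−79.5 dBm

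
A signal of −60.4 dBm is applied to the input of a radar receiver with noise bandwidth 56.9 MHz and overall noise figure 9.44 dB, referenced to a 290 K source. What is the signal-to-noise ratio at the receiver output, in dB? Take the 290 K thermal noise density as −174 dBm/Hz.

Noise floor: N = −174 + 10 log₁₀(B) + NF
10 log₁₀(5.69×10⁷) = 77.55 dB
N = −174 + 77.55 + 9.44 = −87.01 dBm
SNR = P_sig − N = −60.4 − (−87.01) = 26.61 dB → 26.6 dB

26.6 dB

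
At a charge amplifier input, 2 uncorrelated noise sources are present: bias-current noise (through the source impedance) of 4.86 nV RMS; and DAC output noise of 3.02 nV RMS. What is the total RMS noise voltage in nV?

Uncorrelated sources add in power (mean-square): V_tot = √(ΣV_i²)
V_tot = √[(4.86×10⁻⁹)² + (3.02×10⁻⁹)²] = 5.72×10⁻⁹ V = 5.72 nV

5.72 nV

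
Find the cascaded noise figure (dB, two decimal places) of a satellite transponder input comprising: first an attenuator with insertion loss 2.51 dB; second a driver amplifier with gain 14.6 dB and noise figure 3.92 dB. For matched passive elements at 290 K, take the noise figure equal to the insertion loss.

6.43 dB

Convert to linear (a loss of L dB is a gain of −L dB): F_i = 10^(NF_i/10), G_i = 10^(G_i,dB/10)
  Stage 1: F_1 = 10^(2.51/10) = 1.782, G_1 = 10^(−2.51/10) = 0.5610
  Stage 2: F_2 = 10^(3.92/10) = 2.466, G_2 = 10^(14.6/10) = 28.84
Friis cascade:
  F = 1.782 + (2.466 − 1)/0.5610 = 4.395
NF = 10 log₁₀(4.395) = 6.43 dB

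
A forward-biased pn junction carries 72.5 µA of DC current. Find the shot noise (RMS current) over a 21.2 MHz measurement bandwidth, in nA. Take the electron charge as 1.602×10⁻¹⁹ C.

22.2 nA

I_n = √(2qI·B)
2qI·B = 2 × 1.602×10⁻¹⁹ × 7.25×10⁻⁵ × 2.12×10⁷ = 4.92×10⁻¹⁶ A²
I_n = √(4.92×10⁻¹⁶) = 2.22×10⁻⁸ A = 22.2 nA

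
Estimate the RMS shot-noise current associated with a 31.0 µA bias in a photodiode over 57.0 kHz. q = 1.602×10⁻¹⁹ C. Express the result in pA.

I_n = √(2qI·B)
2qI·B = 2 × 1.602×10⁻¹⁹ × 3.10×10⁻⁵ × 5.70×10⁴ = 5.66×10⁻¹⁹ A²
I_n = √(5.66×10⁻¹⁹) = 7.52×10⁻¹⁰ A = 752 pA

752 pA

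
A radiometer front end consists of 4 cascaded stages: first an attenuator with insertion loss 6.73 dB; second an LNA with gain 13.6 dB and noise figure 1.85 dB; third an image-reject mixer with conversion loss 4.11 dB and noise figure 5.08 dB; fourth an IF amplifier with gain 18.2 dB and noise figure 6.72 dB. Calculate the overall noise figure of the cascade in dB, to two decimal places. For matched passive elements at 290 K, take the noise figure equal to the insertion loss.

9.83 dB

Convert to linear (a loss of L dB is a gain of −L dB): F_i = 10^(NF_i/10), G_i = 10^(G_i,dB/10)
  Stage 1: F_1 = 10^(6.73/10) = 4.710, G_1 = 10^(−6.73/10) = 0.2123
  Stage 2: F_2 = 10^(1.85/10) = 1.531, G_2 = 10^(13.6/10) = 22.91
  Stage 3: F_3 = 10^(5.08/10) = 3.221, G_3 = 10^(−4.11/10) = 0.3882
  Stage 4: F_4 = 10^(6.72/10) = 4.699, G_4 = 10^(18.2/10) = 66.07
Friis cascade:
  F = 4.710 + (1.531 − 1)/0.2123 + (3.221 − 1)/4.864 + (4.699 − 1)/1.888 = 9.627
NF = 10 log₁₀(9.627) = 9.83 dB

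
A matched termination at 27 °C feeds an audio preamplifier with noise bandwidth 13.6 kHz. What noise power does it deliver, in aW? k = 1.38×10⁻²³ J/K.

56.3 aW

T = 27 °C + 273.15 = 300.15 K
P_n = kTB = 1.38×10⁻²³ × 300.15 × 1.36×10⁴ = 5.63×10⁻¹⁷ W = 56.3 aW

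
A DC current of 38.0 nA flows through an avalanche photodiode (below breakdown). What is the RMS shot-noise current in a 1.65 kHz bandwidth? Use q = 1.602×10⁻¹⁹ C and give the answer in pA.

4.48 pA

I_n = √(2qI·B)
2qI·B = 2 × 1.602×10⁻¹⁹ × 3.80×10⁻⁸ × 1.65×10³ = 2.01×10⁻²³ A²
I_n = √(2.01×10⁻²³) = 4.48×10⁻¹² A = 4.48 pA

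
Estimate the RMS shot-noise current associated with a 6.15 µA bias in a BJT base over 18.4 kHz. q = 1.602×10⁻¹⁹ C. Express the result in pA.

I_n = √(2qI·B)
2qI·B = 2 × 1.602×10⁻¹⁹ × 6.15×10⁻⁶ × 1.84×10⁴ = 3.63×10⁻²⁰ A²
I_n = √(3.63×10⁻²⁰) = 1.90×10⁻¹⁰ A = 190 pA

190 pA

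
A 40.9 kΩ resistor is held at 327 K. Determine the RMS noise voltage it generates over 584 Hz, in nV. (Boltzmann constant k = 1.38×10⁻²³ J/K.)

657 nV

V_n = √(4kTRB)
4kTRB = 4 × 1.38×10⁻²³ × 327 × 4.09×10⁴ × 5.84×10² = 4.31×10⁻¹³ V²
V_n = √(4.31×10⁻¹³) = 6.57×10⁻⁷ V = 657 nV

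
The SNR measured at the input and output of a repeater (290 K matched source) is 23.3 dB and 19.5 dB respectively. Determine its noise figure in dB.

3.8 dB

NF (dB) = SNR_in(dB) − SNR_out(dB) when the source is at T₀
NF = 23.3 − 19.5 = 3.8 dB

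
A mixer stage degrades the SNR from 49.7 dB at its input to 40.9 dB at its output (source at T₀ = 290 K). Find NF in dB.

NF (dB) = SNR_in(dB) − SNR_out(dB) when the source is at T₀
NF = 49.7 − 40.9 = 8.8 dB

8.8 dB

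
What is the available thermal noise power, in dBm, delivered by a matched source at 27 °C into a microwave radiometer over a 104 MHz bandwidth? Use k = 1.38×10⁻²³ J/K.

T = 27 °C + 273.15 = 300.15 K
P_n = kTB = 1.38×10⁻²³ × 300.15 × 1.04×10⁸ = 4.31×10⁻¹³ W
In dBm: 10 log₁₀(4.31×10⁻¹³ / 10⁻³) = −93.7 dBm

−93.7 dBm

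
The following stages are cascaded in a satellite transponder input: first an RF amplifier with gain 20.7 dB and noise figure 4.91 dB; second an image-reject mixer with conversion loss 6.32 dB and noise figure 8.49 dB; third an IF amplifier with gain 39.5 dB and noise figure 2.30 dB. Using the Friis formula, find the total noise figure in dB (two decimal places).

5.02 dB

Convert to linear (a loss of L dB is a gain of −L dB): F_i = 10^(NF_i/10), G_i = 10^(G_i,dB/10)
  Stage 1: F_1 = 10^(4.91/10) = 3.097, G_1 = 10^(20.7/10) = 117.5
  Stage 2: F_2 = 10^(8.49/10) = 7.063, G_2 = 10^(−6.32/10) = 0.2333
  Stage 3: F_3 = 10^(2.30/10) = 1.698, G_3 = 10^(39.5/10) = 8913
Friis cascade:
  F = 3.097 + (7.063 − 1)/117.5 + (1.698 − 1)/27.42 = 3.174
NF = 10 log₁₀(3.174) = 5.02 dB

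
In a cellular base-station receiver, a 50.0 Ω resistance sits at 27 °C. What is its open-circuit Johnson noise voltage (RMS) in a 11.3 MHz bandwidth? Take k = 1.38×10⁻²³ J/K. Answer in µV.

3.06 µV

T = 27 °C + 273.15 = 300.15 K
V_n = √(4kTRB)
4kTRB = 4 × 1.38×10⁻²³ × 300.15 × 5.00×10¹ × 1.13×10⁷ = 9.36×10⁻¹² V²
V_n = √(9.36×10⁻¹²) = 3.06×10⁻⁶ V = 3.06 µV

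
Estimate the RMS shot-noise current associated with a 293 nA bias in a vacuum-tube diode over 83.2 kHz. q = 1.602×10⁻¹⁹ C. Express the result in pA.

I_n = √(2qI·B)
2qI·B = 2 × 1.602×10⁻¹⁹ × 2.93×10⁻⁷ × 8.32×10⁴ = 7.81×10⁻²¹ A²
I_n = √(7.81×10⁻²¹) = 8.84×10⁻¹¹ A = 88.4 pA

88.4 pA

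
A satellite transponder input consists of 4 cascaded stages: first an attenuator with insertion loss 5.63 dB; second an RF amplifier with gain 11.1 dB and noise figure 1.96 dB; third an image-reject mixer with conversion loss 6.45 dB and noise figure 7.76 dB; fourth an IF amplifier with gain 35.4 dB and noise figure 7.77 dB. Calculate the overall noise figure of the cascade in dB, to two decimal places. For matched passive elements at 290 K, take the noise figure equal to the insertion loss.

Convert to linear (a loss of L dB is a gain of −L dB): F_i = 10^(NF_i/10), G_i = 10^(G_i,dB/10)
  Stage 1: F_1 = 10^(5.63/10) = 3.656, G_1 = 10^(−5.63/10) = 0.2735
  Stage 2: F_2 = 10^(1.96/10) = 1.570, G_2 = 10^(11.1/10) = 12.88
  Stage 3: F_3 = 10^(7.76/10) = 5.970, G_3 = 10^(−6.45/10) = 0.2265
  Stage 4: F_4 = 10^(7.77/10) = 5.984, G_4 = 10^(35.4/10) = 3467
Friis cascade:
  F = 3.656 + (1.570 − 1)/0.2735 + (5.970 − 1)/3.524 + (5.984 − 1)/0.7980 = 13.40
NF = 10 log₁₀(13.40) = 11.27 dB

11.27 dB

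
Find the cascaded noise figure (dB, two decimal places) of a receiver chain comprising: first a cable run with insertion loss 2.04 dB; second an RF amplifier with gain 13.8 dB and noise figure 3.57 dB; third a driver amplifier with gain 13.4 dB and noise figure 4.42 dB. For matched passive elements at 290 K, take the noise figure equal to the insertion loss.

Convert to linear (a loss of L dB is a gain of −L dB): F_i = 10^(NF_i/10), G_i = 10^(G_i,dB/10)
  Stage 1: F_1 = 10^(2.04/10) = 1.600, G_1 = 10^(−2.04/10) = 0.6252
  Stage 2: F_2 = 10^(3.57/10) = 2.275, G_2 = 10^(13.8/10) = 23.99
  Stage 3: F_3 = 10^(4.42/10) = 2.767, G_3 = 10^(13.4/10) = 21.88
Friis cascade:
  F = 1.600 + (2.275 − 1)/0.6252 + (2.767 − 1)/15.00 = 3.757
NF = 10 log₁₀(3.757) = 5.75 dB

5.75 dB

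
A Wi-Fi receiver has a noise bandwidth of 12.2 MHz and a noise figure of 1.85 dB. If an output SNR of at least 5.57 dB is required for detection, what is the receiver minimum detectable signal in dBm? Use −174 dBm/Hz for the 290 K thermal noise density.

Sensitivity = −174 + 10 log₁₀(B) + NF + SNR_min
= −174 + 70.86 + 1.85 + 5.57
= −95.72 dBm → −95.7 dBm

−95.7 dBm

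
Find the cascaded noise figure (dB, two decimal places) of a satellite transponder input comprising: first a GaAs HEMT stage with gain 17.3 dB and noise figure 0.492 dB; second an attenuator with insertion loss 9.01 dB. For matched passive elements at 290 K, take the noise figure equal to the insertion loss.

0.97 dB

Convert to linear (a loss of L dB is a gain of −L dB): F_i = 10^(NF_i/10), G_i = 10^(G_i,dB/10)
  Stage 1: F_1 = 10^(0.492/10) = 1.120, G_1 = 10^(17.3/10) = 53.70
  Stage 2: F_2 = 10^(9.01/10) = 7.962, G_2 = 10^(−9.01/10) = 0.1256
Friis cascade:
  F = 1.120 + (7.962 − 1)/53.70 = 1.250
NF = 10 log₁₀(1.250) = 0.97 dB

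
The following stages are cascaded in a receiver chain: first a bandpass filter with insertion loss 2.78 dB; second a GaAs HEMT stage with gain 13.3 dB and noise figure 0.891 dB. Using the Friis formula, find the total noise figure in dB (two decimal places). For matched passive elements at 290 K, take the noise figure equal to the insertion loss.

Convert to linear (a loss of L dB is a gain of −L dB): F_i = 10^(NF_i/10), G_i = 10^(G_i,dB/10)
  Stage 1: F_1 = 10^(2.78/10) = 1.897, G_1 = 10^(−2.78/10) = 0.5272
  Stage 2: F_2 = 10^(0.891/10) = 1.228, G_2 = 10^(13.3/10) = 21.38
Friis cascade:
  F = 1.897 + (1.228 − 1)/0.5272 = 2.329
NF = 10 log₁₀(2.329) = 3.67 dB

3.67 dB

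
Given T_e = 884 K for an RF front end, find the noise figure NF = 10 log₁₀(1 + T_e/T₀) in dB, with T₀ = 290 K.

F = 1 + T_e/T₀ = 1 + 884/290 = 4.04828
NF = 10 log₁₀(4.04828) = 6.07 dB

6.07 dB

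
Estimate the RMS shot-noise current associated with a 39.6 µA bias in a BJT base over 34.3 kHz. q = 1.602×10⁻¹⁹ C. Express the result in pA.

660 pA

I_n = √(2qI·B)
2qI·B = 2 × 1.602×10⁻¹⁹ × 3.96×10⁻⁵ × 3.43×10⁴ = 4.35×10⁻¹⁹ A²
I_n = √(4.35×10⁻¹⁹) = 6.60×10⁻¹⁰ A = 660 pA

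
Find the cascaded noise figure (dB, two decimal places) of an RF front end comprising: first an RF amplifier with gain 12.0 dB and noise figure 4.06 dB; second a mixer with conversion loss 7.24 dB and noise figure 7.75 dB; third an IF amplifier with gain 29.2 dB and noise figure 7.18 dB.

Convert to linear (a loss of L dB is a gain of −L dB): F_i = 10^(NF_i/10), G_i = 10^(G_i,dB/10)
  Stage 1: F_1 = 10^(4.06/10) = 2.547, G_1 = 10^(12.0/10) = 15.85
  Stage 2: F_2 = 10^(7.75/10) = 5.957, G_2 = 10^(−7.24/10) = 0.1888
  Stage 3: F_3 = 10^(7.18/10) = 5.224, G_3 = 10^(29.2/10) = 831.8
Friis cascade:
  F = 2.547 + (5.957 − 1)/15.85 + (5.224 − 1)/2.992 = 4.271
NF = 10 log₁₀(4.271) = 6.31 dB

6.31 dB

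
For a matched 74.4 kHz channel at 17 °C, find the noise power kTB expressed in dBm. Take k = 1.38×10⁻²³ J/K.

T = 17 °C + 273.15 = 290.15 K
P_n = kTB = 1.38×10⁻²³ × 290.15 × 7.44×10⁴ = 2.98×10⁻¹⁶ W
In dBm: 10 log₁₀(2.98×10⁻¹⁶ / 10⁻³) = −125.3 dBm

−125.3 dBm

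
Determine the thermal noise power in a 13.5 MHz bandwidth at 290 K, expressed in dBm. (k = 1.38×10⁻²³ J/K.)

−102.7 dBm

P_n = kTB = 1.38×10⁻²³ × 290 × 1.35×10⁷ = 5.40×10⁻¹⁴ W
In dBm: 10 log₁₀(5.40×10⁻¹⁴ / 10⁻³) = −102.7 dBm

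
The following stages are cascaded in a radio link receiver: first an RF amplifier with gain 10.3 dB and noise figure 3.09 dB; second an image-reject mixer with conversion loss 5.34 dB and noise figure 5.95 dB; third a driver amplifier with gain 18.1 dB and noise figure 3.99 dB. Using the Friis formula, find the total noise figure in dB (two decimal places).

Convert to linear (a loss of L dB is a gain of −L dB): F_i = 10^(NF_i/10), G_i = 10^(G_i,dB/10)
  Stage 1: F_1 = 10^(3.09/10) = 2.037, G_1 = 10^(10.3/10) = 10.72
  Stage 2: F_2 = 10^(5.95/10) = 3.936, G_2 = 10^(−5.34/10) = 0.2924
  Stage 3: F_3 = 10^(3.99/10) = 2.506, G_3 = 10^(18.1/10) = 64.57
Friis cascade:
  F = 2.037 + (3.936 − 1)/10.72 + (2.506 − 1)/3.133 = 2.792
NF = 10 log₁₀(2.792) = 4.46 dB

4.46 dB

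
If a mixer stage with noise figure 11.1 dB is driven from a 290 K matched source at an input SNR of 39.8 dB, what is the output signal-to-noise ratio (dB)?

28.7 dB

By definition F = SNR_in/SNR_out, so in dB: SNR_out = SNR_in − NF
SNR_out = 39.8 − 11.1 = 28.7 dB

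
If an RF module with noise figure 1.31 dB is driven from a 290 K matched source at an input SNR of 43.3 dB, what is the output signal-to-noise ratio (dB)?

41.99 dB

By definition F = SNR_in/SNR_out, so in dB: SNR_out = SNR_in − NF
SNR_out = 43.3 − 1.31 = 41.99 dB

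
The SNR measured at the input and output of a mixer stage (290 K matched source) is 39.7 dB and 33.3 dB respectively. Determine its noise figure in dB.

NF (dB) = SNR_in(dB) − SNR_out(dB) when the source is at T₀
NF = 39.7 − 33.3 = 6.4 dB

6.4 dB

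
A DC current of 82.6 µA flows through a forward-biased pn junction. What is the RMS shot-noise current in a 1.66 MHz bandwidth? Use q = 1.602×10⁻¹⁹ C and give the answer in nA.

I_n = √(2qI·B)
2qI·B = 2 × 1.602×10⁻¹⁹ × 8.26×10⁻⁵ × 1.66×10⁶ = 4.39×10⁻¹⁷ A²
I_n = √(4.39×10⁻¹⁷) = 6.63×10⁻⁹ A = 6.63 nA

6.63 nA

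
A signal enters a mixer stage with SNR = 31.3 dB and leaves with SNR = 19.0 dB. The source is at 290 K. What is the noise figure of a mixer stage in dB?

NF (dB) = SNR_in(dB) − SNR_out(dB) when the source is at T₀
NF = 31.3 − 19.0 = 12.3 dB

12.3 dB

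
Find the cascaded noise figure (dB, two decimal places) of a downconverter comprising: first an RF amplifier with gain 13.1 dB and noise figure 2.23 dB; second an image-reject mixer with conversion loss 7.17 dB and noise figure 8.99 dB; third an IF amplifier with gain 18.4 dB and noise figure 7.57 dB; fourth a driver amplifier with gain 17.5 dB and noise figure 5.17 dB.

5.08 dB

Convert to linear (a loss of L dB is a gain of −L dB): F_i = 10^(NF_i/10), G_i = 10^(G_i,dB/10)
  Stage 1: F_1 = 10^(2.23/10) = 1.671, G_1 = 10^(13.1/10) = 20.42
  Stage 2: F_2 = 10^(8.99/10) = 7.925, G_2 = 10^(−7.17/10) = 0.1919
  Stage 3: F_3 = 10^(7.57/10) = 5.715, G_3 = 10^(18.4/10) = 69.18
  Stage 4: F_4 = 10^(5.17/10) = 3.289, G_4 = 10^(17.5/10) = 56.23
Friis cascade:
  F = 1.671 + (7.925 − 1)/20.42 + (5.715 − 1)/3.917 + (3.289 − 1)/271.0 = 3.222
NF = 10 log₁₀(3.222) = 5.08 dB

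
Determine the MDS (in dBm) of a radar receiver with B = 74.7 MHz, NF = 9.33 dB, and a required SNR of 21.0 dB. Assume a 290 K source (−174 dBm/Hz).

−64.9 dBm

Sensitivity = −174 + 10 log₁₀(B) + NF + SNR_min
= −174 + 78.73 + 9.33 + 21.0
= −64.94 dBm → −64.9 dBm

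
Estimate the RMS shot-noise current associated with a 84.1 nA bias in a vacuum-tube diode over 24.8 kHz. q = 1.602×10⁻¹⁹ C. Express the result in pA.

25.9 pA

I_n = √(2qI·B)
2qI·B = 2 × 1.602×10⁻¹⁹ × 8.41×10⁻⁸ × 2.48×10⁴ = 6.68×10⁻²² A²
I_n = √(6.68×10⁻²²) = 2.59×10⁻¹¹ A = 25.9 pA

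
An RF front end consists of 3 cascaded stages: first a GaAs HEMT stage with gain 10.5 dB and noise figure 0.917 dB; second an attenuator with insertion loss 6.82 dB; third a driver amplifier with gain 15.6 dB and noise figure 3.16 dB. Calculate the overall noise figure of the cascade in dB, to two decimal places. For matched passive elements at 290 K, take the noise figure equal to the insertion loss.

Convert to linear (a loss of L dB is a gain of −L dB): F_i = 10^(NF_i/10), G_i = 10^(G_i,dB/10)
  Stage 1: F_1 = 10^(0.917/10) = 1.235, G_1 = 10^(10.5/10) = 11.22
  Stage 2: F_2 = 10^(6.82/10) = 4.808, G_2 = 10^(−6.82/10) = 0.2080
  Stage 3: F_3 = 10^(3.16/10) = 2.070, G_3 = 10^(15.6/10) = 36.31
Friis cascade:
  F = 1.235 + (4.808 − 1)/11.22 + (2.070 − 1)/2.333 = 2.033
NF = 10 log₁₀(2.033) = 3.08 dB

3.08 dB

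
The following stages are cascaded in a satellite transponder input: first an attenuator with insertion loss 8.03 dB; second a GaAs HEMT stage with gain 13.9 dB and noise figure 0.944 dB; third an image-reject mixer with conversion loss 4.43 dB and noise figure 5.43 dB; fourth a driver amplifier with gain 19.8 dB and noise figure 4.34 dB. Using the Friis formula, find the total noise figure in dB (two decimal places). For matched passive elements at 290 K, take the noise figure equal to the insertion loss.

9.90 dB

Convert to linear (a loss of L dB is a gain of −L dB): F_i = 10^(NF_i/10), G_i = 10^(G_i,dB/10)
  Stage 1: F_1 = 10^(8.03/10) = 6.353, G_1 = 10^(−8.03/10) = 0.1574
  Stage 2: F_2 = 10^(0.944/10) = 1.243, G_2 = 10^(13.9/10) = 24.55
  Stage 3: F_3 = 10^(5.43/10) = 3.491, G_3 = 10^(−4.43/10) = 0.3606
  Stage 4: F_4 = 10^(4.34/10) = 2.716, G_4 = 10^(19.8/10) = 95.50
Friis cascade:
  F = 6.353 + (1.243 − 1)/0.1574 + (3.491 − 1)/3.864 + (2.716 − 1)/1.393 = 9.773
NF = 10 log₁₀(9.773) = 9.90 dB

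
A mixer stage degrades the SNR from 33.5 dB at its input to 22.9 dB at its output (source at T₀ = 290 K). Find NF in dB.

10.6 dB

NF (dB) = SNR_in(dB) − SNR_out(dB) when the source is at T₀
NF = 33.5 − 22.9 = 10.6 dB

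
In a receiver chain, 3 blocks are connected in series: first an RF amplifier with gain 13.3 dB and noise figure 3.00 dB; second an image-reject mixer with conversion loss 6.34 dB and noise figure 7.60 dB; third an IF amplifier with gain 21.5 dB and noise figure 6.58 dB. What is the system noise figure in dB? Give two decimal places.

Convert to linear (a loss of L dB is a gain of −L dB): F_i = 10^(NF_i/10), G_i = 10^(G_i,dB/10)
  Stage 1: F_1 = 10^(3.00/10) = 1.995, G_1 = 10^(13.3/10) = 21.38
  Stage 2: F_2 = 10^(7.60/10) = 5.754, G_2 = 10^(−6.34/10) = 0.2323
  Stage 3: F_3 = 10^(6.58/10) = 4.550, G_3 = 10^(21.5/10) = 141.3
Friis cascade:
  F = 1.995 + (5.754 − 1)/21.38 + (4.550 − 1)/4.966 = 2.932
NF = 10 log₁₀(2.932) = 4.67 dB

4.67 dB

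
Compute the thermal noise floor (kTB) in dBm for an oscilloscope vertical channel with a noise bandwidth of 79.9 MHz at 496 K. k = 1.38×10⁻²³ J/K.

P_n = kTB = 1.38×10⁻²³ × 496 × 7.99×10⁷ = 5.47×10⁻¹³ W
In dBm: 10 log₁₀(5.47×10⁻¹³ / 10⁻³) = −92.6 dBm

−92.6 dBm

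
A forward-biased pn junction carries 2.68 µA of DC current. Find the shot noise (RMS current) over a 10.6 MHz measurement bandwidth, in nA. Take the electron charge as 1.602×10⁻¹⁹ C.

3.02 nA

I_n = √(2qI·B)
2qI·B = 2 × 1.602×10⁻¹⁹ × 2.68×10⁻⁶ × 1.06×10⁷ = 9.10×10⁻¹⁸ A²
I_n = √(9.10×10⁻¹⁸) = 3.02×10⁻⁹ A = 3.02 nA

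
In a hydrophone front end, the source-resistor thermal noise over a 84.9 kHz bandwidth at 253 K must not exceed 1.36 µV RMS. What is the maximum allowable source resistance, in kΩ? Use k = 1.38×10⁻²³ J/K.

1.56 kΩ

Johnson–Nyquist: V_n = √(4kTRB) ⇒ R = V_n² / (4kTB)
4kTB = 4 × 1.38×10⁻²³ × 253 × 8.49×10⁴ = 1.19×10⁻¹⁵
R = (1.36×10⁻⁶)² / 1.19×10⁻¹⁵ = 1.56×10³ Ω = 1.56 kΩ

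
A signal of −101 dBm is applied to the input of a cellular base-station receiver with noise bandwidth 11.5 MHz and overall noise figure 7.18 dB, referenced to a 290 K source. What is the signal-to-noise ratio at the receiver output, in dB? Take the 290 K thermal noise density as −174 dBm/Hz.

Noise floor: N = −174 + 10 log₁₀(B) + NF
10 log₁₀(1.15×10⁷) = 70.61 dB
N = −174 + 70.61 + 7.18 = −96.21 dBm
SNR = P_sig − N = −101 − (−96.21) = −4.79 dB → −4.8 dB

−4.8 dB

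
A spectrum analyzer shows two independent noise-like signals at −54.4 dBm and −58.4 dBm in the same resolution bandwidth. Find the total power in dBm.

Convert to linear, add, convert back:
P₁ = 3.63×10⁻⁹ W, P₂ = 1.45×10⁻⁹ W
P_tot = 5.08×10⁻⁹ W → 10 log₁₀(P_tot / 10⁻³) = −52.9 dBm

−52.9 dBm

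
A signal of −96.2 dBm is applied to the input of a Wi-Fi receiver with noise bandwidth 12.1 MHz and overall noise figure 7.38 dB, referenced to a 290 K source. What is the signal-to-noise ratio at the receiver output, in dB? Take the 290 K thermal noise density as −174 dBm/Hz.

Noise floor: N = −174 + 10 log₁₀(B) + NF
10 log₁₀(1.21×10⁷) = 70.83 dB
N = −174 + 70.83 + 7.38 = −95.79 dBm
SNR = P_sig − N = −96.2 − (−95.79) = −0.41 dB → −0.4 dB

−0.4 dB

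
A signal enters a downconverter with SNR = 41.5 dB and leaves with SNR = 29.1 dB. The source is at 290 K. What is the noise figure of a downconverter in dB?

12.4 dB

NF (dB) = SNR_in(dB) − SNR_out(dB) when the source is at T₀
NF = 41.5 − 29.1 = 12.4 dB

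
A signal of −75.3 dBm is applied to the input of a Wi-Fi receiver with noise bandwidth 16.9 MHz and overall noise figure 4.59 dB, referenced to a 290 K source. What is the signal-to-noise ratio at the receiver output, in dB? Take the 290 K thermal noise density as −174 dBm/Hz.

Noise floor: N = −174 + 10 log₁₀(B) + NF
10 log₁₀(1.69×10⁷) = 72.28 dB
N = −174 + 72.28 + 4.59 = −97.13 dBm
SNR = P_sig − N = −75.3 − (−97.13) = 21.83 dB → 21.8 dB

21.8 dB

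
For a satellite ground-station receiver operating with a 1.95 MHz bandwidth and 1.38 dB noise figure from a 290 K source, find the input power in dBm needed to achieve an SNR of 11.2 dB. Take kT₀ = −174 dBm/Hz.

Sensitivity = −174 + 10 log₁₀(B) + NF + SNR_min
= −174 + 62.9 + 1.38 + 11.2
= −98.52 dBm → −98.5 dBm

−98.5 dBm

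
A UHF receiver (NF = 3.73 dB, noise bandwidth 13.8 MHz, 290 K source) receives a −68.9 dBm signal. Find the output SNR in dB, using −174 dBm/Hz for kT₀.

30.0 dB

Noise floor: N = −174 + 10 log₁₀(B) + NF
10 log₁₀(1.38×10⁷) = 71.4 dB
N = −174 + 71.4 + 3.73 = −98.87 dBm
SNR = P_sig − N = −68.9 − (−98.87) = 29.97 dB → 30.0 dB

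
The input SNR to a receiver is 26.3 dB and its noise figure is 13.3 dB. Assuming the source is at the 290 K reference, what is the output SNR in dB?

13.0 dB

By definition F = SNR_in/SNR_out, so in dB: SNR_out = SNR_in − NF
SNR_out = 26.3 − 13.3 = 13.0 dB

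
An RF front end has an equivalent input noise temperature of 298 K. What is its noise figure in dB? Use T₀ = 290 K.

F = 1 + T_e/T₀ = 1 + 298/290 = 2.02759
NF = 10 log₁₀(2.02759) = 3.07 dB

3.07 dB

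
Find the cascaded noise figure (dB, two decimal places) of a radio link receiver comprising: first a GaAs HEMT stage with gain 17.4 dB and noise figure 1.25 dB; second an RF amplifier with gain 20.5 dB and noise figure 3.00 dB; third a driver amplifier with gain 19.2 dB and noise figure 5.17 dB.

1.31 dB

Convert to linear (a loss of L dB is a gain of −L dB): F_i = 10^(NF_i/10), G_i = 10^(G_i,dB/10)
  Stage 1: F_1 = 10^(1.25/10) = 1.334, G_1 = 10^(17.4/10) = 54.95
  Stage 2: F_2 = 10^(3.00/10) = 1.995, G_2 = 10^(20.5/10) = 112.2
  Stage 3: F_3 = 10^(5.17/10) = 3.289, G_3 = 10^(19.2/10) = 83.18
Friis cascade:
  F = 1.334 + (1.995 − 1)/54.95 + (3.289 − 1)/6166 = 1.352
NF = 10 log₁₀(1.352) = 1.31 dB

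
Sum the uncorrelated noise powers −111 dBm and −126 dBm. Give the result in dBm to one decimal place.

Convert to linear, add, convert back:
P₁ = 7.94×10⁻¹⁵ W, P₂ = 2.51×10⁻¹⁶ W
P_tot = 8.19×10⁻¹⁵ W → 10 log₁₀(P_tot / 10⁻³) = −110.9 dBm

−110.9 dBm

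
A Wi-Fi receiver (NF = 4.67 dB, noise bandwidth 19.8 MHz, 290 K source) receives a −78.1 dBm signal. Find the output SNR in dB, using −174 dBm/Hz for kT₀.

Noise floor: N = −174 + 10 log₁₀(B) + NF
10 log₁₀(1.98×10⁷) = 72.97 dB
N = −174 + 72.97 + 4.67 = −96.36 dBm
SNR = P_sig − N = −78.1 − (−96.36) = 18.26 dB → 18.3 dB

18.3 dB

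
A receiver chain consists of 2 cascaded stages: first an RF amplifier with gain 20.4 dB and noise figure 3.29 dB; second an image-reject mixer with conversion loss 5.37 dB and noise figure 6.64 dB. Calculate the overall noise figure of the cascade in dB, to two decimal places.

Convert to linear (a loss of L dB is a gain of −L dB): F_i = 10^(NF_i/10), G_i = 10^(G_i,dB/10)
  Stage 1: F_1 = 10^(3.29/10) = 2.133, G_1 = 10^(20.4/10) = 109.6
  Stage 2: F_2 = 10^(6.64/10) = 4.613, G_2 = 10^(−5.37/10) = 0.2904
Friis cascade:
  F = 2.133 + (4.613 − 1)/109.6 = 2.166
NF = 10 log₁₀(2.166) = 3.36 dB

3.36 dB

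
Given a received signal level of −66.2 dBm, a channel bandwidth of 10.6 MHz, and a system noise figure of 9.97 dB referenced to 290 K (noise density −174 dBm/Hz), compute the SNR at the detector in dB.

27.6 dB

Noise floor: N = −174 + 10 log₁₀(B) + NF
10 log₁₀(1.06×10⁷) = 70.25 dB
N = −174 + 70.25 + 9.97 = −93.78 dBm
SNR = P_sig − N = −66.2 − (−93.78) = 27.58 dB → 27.6 dB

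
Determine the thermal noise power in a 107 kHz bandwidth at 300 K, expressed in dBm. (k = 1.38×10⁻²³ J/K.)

P_n = kTB = 1.38×10⁻²³ × 300 × 1.07×10⁵ = 4.43×10⁻¹⁶ W
In dBm: 10 log₁₀(4.43×10⁻¹⁶ / 10⁻³) = −123.5 dBm

−123.5 dBm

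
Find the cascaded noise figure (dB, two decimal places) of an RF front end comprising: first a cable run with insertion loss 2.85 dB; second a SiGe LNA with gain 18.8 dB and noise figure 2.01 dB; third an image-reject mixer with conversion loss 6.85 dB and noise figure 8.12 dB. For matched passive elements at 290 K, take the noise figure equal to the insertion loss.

Convert to linear (a loss of L dB is a gain of −L dB): F_i = 10^(NF_i/10), G_i = 10^(G_i,dB/10)
  Stage 1: F_1 = 10^(2.85/10) = 1.928, G_1 = 10^(−2.85/10) = 0.5188
  Stage 2: F_2 = 10^(2.01/10) = 1.589, G_2 = 10^(18.8/10) = 75.86
  Stage 3: F_3 = 10^(8.12/10) = 6.486, G_3 = 10^(−6.85/10) = 0.2065
Friis cascade:
  F = 1.928 + (1.589 − 1)/0.5188 + (6.486 − 1)/39.36 = 3.201
NF = 10 log₁₀(3.201) = 5.05 dB

5.05 dB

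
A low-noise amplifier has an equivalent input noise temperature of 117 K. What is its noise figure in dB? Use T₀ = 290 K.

F = 1 + T_e/T₀ = 1 + 117/290 = 1.40345
NF = 10 log₁₀(1.40345) = 1.47 dB

1.47 dB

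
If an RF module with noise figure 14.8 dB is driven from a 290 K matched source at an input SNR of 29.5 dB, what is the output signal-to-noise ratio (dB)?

14.7 dB

By definition F = SNR_in/SNR_out, so in dB: SNR_out = SNR_in − NF
SNR_out = 29.5 − 14.8 = 14.7 dB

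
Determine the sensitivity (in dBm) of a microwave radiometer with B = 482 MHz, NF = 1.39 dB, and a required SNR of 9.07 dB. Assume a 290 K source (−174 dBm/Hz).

−76.7 dBm

Sensitivity = −174 + 10 log₁₀(B) + NF + SNR_min
= −174 + 86.83 + 1.39 + 9.07
= −76.71 dBm → −76.7 dBm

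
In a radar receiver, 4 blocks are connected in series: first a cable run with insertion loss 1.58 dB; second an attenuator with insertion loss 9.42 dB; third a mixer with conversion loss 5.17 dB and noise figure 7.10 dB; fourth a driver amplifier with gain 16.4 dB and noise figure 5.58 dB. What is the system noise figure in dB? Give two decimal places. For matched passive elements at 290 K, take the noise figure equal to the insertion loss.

22.38 dB

Convert to linear (a loss of L dB is a gain of −L dB): F_i = 10^(NF_i/10), G_i = 10^(G_i,dB/10)
  Stage 1: F_1 = 10^(1.58/10) = 1.439, G_1 = 10^(−1.58/10) = 0.6950
  Stage 2: F_2 = 10^(9.42/10) = 8.750, G_2 = 10^(−9.42/10) = 0.1143
  Stage 3: F_3 = 10^(7.10/10) = 5.129, G_3 = 10^(−5.17/10) = 0.3041
  Stage 4: F_4 = 10^(5.58/10) = 3.614, G_4 = 10^(16.4/10) = 43.65
Friis cascade:
  F = 1.439 + (8.750 − 1)/0.6950 + (5.129 − 1)/0.07943 + (3.614 − 1)/0.02415 = 172.8
NF = 10 log₁₀(172.8) = 22.38 dB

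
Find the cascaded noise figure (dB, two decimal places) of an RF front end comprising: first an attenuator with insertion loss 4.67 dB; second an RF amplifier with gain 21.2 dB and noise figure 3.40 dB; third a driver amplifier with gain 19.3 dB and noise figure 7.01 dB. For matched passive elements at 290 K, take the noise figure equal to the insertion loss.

Convert to linear (a loss of L dB is a gain of −L dB): F_i = 10^(NF_i/10), G_i = 10^(G_i,dB/10)
  Stage 1: F_1 = 10^(4.67/10) = 2.931, G_1 = 10^(−4.67/10) = 0.3412
  Stage 2: F_2 = 10^(3.40/10) = 2.188, G_2 = 10^(21.2/10) = 131.8
  Stage 3: F_3 = 10^(7.01/10) = 5.023, G_3 = 10^(19.3/10) = 85.11
Friis cascade:
  F = 2.931 + (2.188 − 1)/0.3412 + (5.023 − 1)/44.98 = 6.502
NF = 10 log₁₀(6.502) = 8.13 dB

8.13 dB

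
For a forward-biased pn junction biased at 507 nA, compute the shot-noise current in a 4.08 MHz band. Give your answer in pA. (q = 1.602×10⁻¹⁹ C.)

814 pA

I_n = √(2qI·B)
2qI·B = 2 × 1.602×10⁻¹⁹ × 5.07×10⁻⁷ × 4.08×10⁶ = 6.63×10⁻¹⁹ A²
I_n = √(6.63×10⁻¹⁹) = 8.14×10⁻¹⁰ A = 814 pA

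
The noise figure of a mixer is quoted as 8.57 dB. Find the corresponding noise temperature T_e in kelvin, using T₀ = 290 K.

1796 K

F = 10^(8.57/10) = 7.19449
T_e = (F − 1)·T₀ = (7.19449 − 1) × 290 = 1796 K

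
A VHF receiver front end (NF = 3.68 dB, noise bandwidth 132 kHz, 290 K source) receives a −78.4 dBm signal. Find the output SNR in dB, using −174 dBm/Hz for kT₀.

Noise floor: N = −174 + 10 log₁₀(B) + NF
10 log₁₀(1.32×10⁵) = 51.21 dB
N = −174 + 51.21 + 3.68 = −119.11 dBm
SNR = P_sig − N = −78.4 − (−119.11) = 40.71 dB → 40.7 dB

40.7 dB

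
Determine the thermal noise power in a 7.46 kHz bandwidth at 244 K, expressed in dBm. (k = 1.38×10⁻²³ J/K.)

−136.0 dBm

P_n = kTB = 1.38×10⁻²³ × 244 × 7.46×10³ = 2.51×10⁻¹⁷ W
In dBm: 10 log₁₀(2.51×10⁻¹⁷ / 10⁻³) = −136.0 dBm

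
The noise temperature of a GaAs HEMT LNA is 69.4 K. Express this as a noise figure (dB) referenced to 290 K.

0.932 dB

F = 1 + T_e/T₀ = 1 + 69.4/290 = 1.23931
NF = 10 log₁₀(1.23931) = 0.932 dB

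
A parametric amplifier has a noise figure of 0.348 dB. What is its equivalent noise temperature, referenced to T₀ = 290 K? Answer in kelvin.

24.2 K

F = 10^(0.348/10) = 1.08343
T_e = (F − 1)·T₀ = (1.08343 − 1) × 290 = 24.2 K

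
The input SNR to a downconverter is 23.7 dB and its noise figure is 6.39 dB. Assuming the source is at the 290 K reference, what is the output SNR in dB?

17.31 dB

By definition F = SNR_in/SNR_out, so in dB: SNR_out = SNR_in − NF
SNR_out = 23.7 − 6.39 = 17.31 dB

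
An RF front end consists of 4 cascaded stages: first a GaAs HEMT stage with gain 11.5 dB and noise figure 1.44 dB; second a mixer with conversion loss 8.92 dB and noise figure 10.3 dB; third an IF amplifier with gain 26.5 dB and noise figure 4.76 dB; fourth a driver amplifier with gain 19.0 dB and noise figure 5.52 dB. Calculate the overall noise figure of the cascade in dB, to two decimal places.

5.03 dB

Convert to linear (a loss of L dB is a gain of −L dB): F_i = 10^(NF_i/10), G_i = 10^(G_i,dB/10)
  Stage 1: F_1 = 10^(1.44/10) = 1.393, G_1 = 10^(11.5/10) = 14.13
  Stage 2: F_2 = 10^(10.3/10) = 10.72, G_2 = 10^(−8.92/10) = 0.1282
  Stage 3: F_3 = 10^(4.76/10) = 2.992, G_3 = 10^(26.5/10) = 446.7
  Stage 4: F_4 = 10^(5.52/10) = 3.565, G_4 = 10^(19.0/10) = 79.43
Friis cascade:
  F = 1.393 + (10.72 − 1)/14.13 + (2.992 − 1)/1.811 + (3.565 − 1)/809.1 = 3.184
NF = 10 log₁₀(3.184) = 5.03 dB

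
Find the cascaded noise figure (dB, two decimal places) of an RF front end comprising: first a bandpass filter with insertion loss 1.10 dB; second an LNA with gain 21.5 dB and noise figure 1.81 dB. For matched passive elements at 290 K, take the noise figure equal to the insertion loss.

2.91 dB

Convert to linear (a loss of L dB is a gain of −L dB): F_i = 10^(NF_i/10), G_i = 10^(G_i,dB/10)
  Stage 1: F_1 = 10^(1.10/10) = 1.288, G_1 = 10^(−1.10/10) = 0.7762
  Stage 2: F_2 = 10^(1.81/10) = 1.517, G_2 = 10^(21.5/10) = 141.3
Friis cascade:
  F = 1.288 + (1.517 − 1)/0.7762 = 1.954
NF = 10 log₁₀(1.954) = 2.91 dB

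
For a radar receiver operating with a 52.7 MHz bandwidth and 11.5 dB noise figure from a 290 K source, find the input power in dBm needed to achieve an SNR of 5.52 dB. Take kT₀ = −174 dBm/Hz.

Sensitivity = −174 + 10 log₁₀(B) + NF + SNR_min
= −174 + 77.22 + 11.5 + 5.52
= −79.76 dBm → −79.8 dBm

−79.8 dBm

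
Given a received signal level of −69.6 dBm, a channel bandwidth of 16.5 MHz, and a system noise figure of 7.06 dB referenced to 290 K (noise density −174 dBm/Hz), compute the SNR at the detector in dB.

25.2 dB

Noise floor: N = −174 + 10 log₁₀(B) + NF
10 log₁₀(1.65×10⁷) = 72.17 dB
N = −174 + 72.17 + 7.06 = −94.77 dBm
SNR = P_sig − N = −69.6 − (−94.77) = 25.17 dB → 25.2 dB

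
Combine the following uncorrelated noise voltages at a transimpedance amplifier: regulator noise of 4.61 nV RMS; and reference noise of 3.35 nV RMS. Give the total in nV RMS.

Uncorrelated sources add in power (mean-square): V_tot = √(ΣV_i²)
V_tot = √[(4.61×10⁻⁹)² + (3.35×10⁻⁹)²] = 5.70×10⁻⁹ V = 5.70 nV

5.70 nV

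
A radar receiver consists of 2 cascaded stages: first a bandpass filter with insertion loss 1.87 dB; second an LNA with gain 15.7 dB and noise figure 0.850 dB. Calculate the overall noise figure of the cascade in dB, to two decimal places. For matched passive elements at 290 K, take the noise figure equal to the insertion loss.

Convert to linear (a loss of L dB is a gain of −L dB): F_i = 10^(NF_i/10), G_i = 10^(G_i,dB/10)
  Stage 1: F_1 = 10^(1.87/10) = 1.538, G_1 = 10^(−1.87/10) = 0.6501
  Stage 2: F_2 = 10^(0.850/10) = 1.216, G_2 = 10^(15.7/10) = 37.15
Friis cascade:
  F = 1.538 + (1.216 − 1)/0.6501 = 1.871
NF = 10 log₁₀(1.871) = 2.72 dB

2.72 dB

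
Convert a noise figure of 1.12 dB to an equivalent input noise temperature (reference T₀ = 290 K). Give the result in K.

F = 10^(1.12/10) = 1.2942
T_e = (F − 1)·T₀ = (1.2942 − 1) × 290 = 85.3 K

85.3 K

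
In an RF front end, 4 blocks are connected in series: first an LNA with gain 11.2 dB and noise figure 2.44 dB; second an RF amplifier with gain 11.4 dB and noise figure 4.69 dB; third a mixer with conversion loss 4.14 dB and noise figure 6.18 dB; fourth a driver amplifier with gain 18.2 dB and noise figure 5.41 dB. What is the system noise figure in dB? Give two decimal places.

2.91 dB

Convert to linear (a loss of L dB is a gain of −L dB): F_i = 10^(NF_i/10), G_i = 10^(G_i,dB/10)
  Stage 1: F_1 = 10^(2.44/10) = 1.754, G_1 = 10^(11.2/10) = 13.18
  Stage 2: F_2 = 10^(4.69/10) = 2.944, G_2 = 10^(11.4/10) = 13.80
  Stage 3: F_3 = 10^(6.18/10) = 4.150, G_3 = 10^(−4.14/10) = 0.3855
  Stage 4: F_4 = 10^(5.41/10) = 3.475, G_4 = 10^(18.2/10) = 66.07
Friis cascade:
  F = 1.754 + (2.944 − 1)/13.18 + (4.150 − 1)/182.0 + (3.475 − 1)/70.15 = 1.954
NF = 10 log₁₀(1.954) = 2.91 dB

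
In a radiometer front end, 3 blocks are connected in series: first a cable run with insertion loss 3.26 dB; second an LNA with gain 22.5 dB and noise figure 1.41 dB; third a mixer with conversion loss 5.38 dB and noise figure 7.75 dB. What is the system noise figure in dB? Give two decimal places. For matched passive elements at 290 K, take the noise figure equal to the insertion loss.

4.76 dB

Convert to linear (a loss of L dB is a gain of −L dB): F_i = 10^(NF_i/10), G_i = 10^(G_i,dB/10)
  Stage 1: F_1 = 10^(3.26/10) = 2.118, G_1 = 10^(−3.26/10) = 0.4721
  Stage 2: F_2 = 10^(1.41/10) = 1.384, G_2 = 10^(22.5/10) = 177.8
  Stage 3: F_3 = 10^(7.75/10) = 5.957, G_3 = 10^(−5.38/10) = 0.2897
Friis cascade:
  F = 2.118 + (1.384 − 1)/0.4721 + (5.957 − 1)/83.95 = 2.990
NF = 10 log₁₀(2.990) = 4.76 dB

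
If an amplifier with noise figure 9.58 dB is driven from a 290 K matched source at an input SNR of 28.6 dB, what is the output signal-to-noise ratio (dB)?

19.02 dB

By definition F = SNR_in/SNR_out, so in dB: SNR_out = SNR_in − NF
SNR_out = 28.6 − 9.58 = 19.02 dB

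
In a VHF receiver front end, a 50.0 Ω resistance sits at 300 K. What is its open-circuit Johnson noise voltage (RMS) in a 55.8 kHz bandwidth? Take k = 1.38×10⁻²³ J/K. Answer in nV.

215 nV

V_n = √(4kTRB)
4kTRB = 4 × 1.38×10⁻²³ × 300 × 5.00×10¹ × 5.58×10⁴ = 4.62×10⁻¹⁴ V²
V_n = √(4.62×10⁻¹⁴) = 2.15×10⁻⁷ V = 215 nV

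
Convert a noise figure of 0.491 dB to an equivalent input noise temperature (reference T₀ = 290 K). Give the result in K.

F = 10^(0.491/10) = 1.1197
T_e = (F − 1)·T₀ = (1.1197 − 1) × 290 = 34.7 K

34.7 K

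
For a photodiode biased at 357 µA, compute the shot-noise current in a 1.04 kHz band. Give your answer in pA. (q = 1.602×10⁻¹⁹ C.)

345 pA

I_n = √(2qI·B)
2qI·B = 2 × 1.602×10⁻¹⁹ × 3.57×10⁻⁴ × 1.04×10³ = 1.19×10⁻¹⁹ A²
I_n = √(1.19×10⁻¹⁹) = 3.45×10⁻¹⁰ A = 345 pA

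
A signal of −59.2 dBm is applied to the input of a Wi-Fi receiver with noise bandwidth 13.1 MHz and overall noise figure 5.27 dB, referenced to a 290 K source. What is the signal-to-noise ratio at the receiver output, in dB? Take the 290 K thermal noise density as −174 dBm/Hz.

38.4 dB

Noise floor: N = −174 + 10 log₁₀(B) + NF
10 log₁₀(1.31×10⁷) = 71.17 dB
N = −174 + 71.17 + 5.27 = −97.56 dBm
SNR = P_sig − N = −59.2 − (−97.56) = 38.36 dB → 38.4 dB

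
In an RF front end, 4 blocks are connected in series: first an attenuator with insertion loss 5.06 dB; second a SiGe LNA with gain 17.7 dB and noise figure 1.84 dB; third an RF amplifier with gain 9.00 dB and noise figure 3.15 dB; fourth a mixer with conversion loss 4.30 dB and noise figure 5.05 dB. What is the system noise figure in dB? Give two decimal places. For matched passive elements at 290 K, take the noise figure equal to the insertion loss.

6.96 dB

Convert to linear (a loss of L dB is a gain of −L dB): F_i = 10^(NF_i/10), G_i = 10^(G_i,dB/10)
  Stage 1: F_1 = 10^(5.06/10) = 3.206, G_1 = 10^(−5.06/10) = 0.3119
  Stage 2: F_2 = 10^(1.84/10) = 1.528, G_2 = 10^(17.7/10) = 58.88
  Stage 3: F_3 = 10^(3.15/10) = 2.065, G_3 = 10^(9.00/10) = 7.943
  Stage 4: F_4 = 10^(5.05/10) = 3.199, G_4 = 10^(−4.30/10) = 0.3715
Friis cascade:
  F = 3.206 + (1.528 − 1)/0.3119 + (2.065 − 1)/18.37 + (3.199 − 1)/145.9 = 4.971
NF = 10 log₁₀(4.971) = 6.96 dB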